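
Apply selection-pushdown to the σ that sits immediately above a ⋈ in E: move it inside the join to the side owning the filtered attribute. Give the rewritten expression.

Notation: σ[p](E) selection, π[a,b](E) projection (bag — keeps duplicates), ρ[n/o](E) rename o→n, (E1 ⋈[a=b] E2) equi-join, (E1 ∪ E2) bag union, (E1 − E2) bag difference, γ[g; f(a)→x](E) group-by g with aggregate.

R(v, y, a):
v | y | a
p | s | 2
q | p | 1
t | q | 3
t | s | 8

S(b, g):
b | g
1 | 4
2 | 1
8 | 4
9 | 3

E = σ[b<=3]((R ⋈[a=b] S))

σ filters on b, owned by the right side.
E' = (R ⋈[a=b] σ[b<=3](S))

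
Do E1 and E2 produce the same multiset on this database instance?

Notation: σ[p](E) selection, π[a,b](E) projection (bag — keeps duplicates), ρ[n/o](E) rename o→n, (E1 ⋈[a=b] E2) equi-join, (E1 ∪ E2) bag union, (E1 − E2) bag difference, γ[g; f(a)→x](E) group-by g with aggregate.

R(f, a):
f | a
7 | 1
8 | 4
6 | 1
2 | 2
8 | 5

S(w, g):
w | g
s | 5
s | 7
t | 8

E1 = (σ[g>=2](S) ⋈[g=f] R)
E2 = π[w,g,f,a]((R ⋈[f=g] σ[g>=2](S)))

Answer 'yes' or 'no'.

E1 row counts bottom-up:
  S → 3
  σ[g>=2](S) → 3
  R → 5
  (σ[g>=2](S) ⋈[g=f] R) → 3
E2 row counts bottom-up:
  R → 5
  S → 3
  σ[g>=2](S) → 3
  (R ⋈[f=g] σ[g>=2](S)) → 3
  π[w,g,f,a]((R ⋈[f=g] σ[g>=2](S))) → 3

E1 and E2 produce the same multiset:
w | g | f | a
s | 7 | 7 | 1
t | 8 | 8 | 4
t | 8 | 8 | 5

yes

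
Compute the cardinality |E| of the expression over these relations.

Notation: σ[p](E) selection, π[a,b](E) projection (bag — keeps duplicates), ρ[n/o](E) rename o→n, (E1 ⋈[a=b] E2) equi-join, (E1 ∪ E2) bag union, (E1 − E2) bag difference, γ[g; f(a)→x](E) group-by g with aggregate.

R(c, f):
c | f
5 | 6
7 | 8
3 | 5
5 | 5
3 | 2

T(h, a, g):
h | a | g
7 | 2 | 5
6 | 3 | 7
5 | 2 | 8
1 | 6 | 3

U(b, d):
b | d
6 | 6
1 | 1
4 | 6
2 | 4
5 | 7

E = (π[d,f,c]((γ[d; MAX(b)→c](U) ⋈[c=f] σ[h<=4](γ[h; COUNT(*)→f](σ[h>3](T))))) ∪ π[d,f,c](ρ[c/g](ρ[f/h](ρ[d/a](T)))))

Per-node cardinality:
  U → 5
  γ[d; MAX(b)→c](U) → 4
  T → 4
  σ[h>3](T) → 3
  γ[h; COUNT(*)→f](σ[h>3](T)) → 3
  σ[h<=4](γ[h; COUNT(*)→f](σ[h>3](T))) → 0
  (γ[d; MAX(b)→c](U) ⋈[c=f] σ[h<=4](γ[h; COUNT(*)→f](σ[h>3](T)))) → 0
  π[d,f,c]((γ[d; MAX(b)→c](U) ⋈[c=f] σ[h<=4](γ[h; COUNT(*)→f](σ[h>3](T))))) → 0
  T → 4
  ρ[d/a](T) → 4
  ρ[f/h](ρ[d/a](T)) → 4
  ρ[c/g](ρ[f/h](ρ[d/a](T))) → 4
  π[d,f,c](ρ[c/g](ρ[f/h](ρ[d/a](T)))) → 4
  (π[d,f,c]((γ[d; MAX(b)→c](U) ⋈[c=f] σ[h<=4](γ[h; COUNT(*)→f](σ[h>3](T))))) ∪ π[d,f,c](ρ[c/g](ρ[f/h](ρ[d/a](T))))) → 4

|E| = 4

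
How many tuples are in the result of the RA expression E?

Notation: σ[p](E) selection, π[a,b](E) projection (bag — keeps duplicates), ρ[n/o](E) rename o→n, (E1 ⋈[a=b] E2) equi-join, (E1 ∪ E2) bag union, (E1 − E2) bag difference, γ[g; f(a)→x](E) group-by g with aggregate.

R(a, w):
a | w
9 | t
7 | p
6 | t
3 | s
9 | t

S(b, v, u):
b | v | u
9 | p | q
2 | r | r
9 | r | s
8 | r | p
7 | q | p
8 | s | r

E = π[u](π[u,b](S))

Per-node cardinality:
  S → 6
  π[u,b](S) → 6
  π[u](π[u,b](S)) → 6

|E| = 6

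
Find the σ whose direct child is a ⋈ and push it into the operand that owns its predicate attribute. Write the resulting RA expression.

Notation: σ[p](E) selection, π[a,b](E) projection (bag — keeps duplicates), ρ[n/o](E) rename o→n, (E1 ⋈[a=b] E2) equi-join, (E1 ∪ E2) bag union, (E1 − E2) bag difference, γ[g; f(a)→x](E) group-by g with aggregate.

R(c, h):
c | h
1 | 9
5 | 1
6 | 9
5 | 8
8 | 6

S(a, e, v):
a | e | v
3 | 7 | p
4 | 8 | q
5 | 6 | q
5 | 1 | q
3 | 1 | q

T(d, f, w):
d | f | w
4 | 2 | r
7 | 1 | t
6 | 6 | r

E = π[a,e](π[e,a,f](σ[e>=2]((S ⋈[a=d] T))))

σ filters on e, owned by the left side.
E' = π[a,e](π[e,a,f]((σ[e>=2](S) ⋈[a=d] T)))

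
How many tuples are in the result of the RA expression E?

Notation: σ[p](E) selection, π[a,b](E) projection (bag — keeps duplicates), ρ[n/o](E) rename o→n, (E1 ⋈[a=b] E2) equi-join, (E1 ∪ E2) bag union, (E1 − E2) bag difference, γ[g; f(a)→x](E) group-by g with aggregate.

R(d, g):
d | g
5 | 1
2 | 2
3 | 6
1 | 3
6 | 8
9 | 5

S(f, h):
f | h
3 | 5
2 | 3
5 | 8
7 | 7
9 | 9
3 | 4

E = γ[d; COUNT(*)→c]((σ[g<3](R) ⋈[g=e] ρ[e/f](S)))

Row counts bottom-up:
  R → 6
  σ[g<3](R) → 2
  S → 6
  ρ[e/f](S) → 6
  (σ[g<3](R) ⋈[g=e] ρ[e/f](S)) → 1
  γ[d; COUNT(*)→c]((σ[g<3](R) ⋈[g=e] ρ[e/f](S))) → 1

|E| = 1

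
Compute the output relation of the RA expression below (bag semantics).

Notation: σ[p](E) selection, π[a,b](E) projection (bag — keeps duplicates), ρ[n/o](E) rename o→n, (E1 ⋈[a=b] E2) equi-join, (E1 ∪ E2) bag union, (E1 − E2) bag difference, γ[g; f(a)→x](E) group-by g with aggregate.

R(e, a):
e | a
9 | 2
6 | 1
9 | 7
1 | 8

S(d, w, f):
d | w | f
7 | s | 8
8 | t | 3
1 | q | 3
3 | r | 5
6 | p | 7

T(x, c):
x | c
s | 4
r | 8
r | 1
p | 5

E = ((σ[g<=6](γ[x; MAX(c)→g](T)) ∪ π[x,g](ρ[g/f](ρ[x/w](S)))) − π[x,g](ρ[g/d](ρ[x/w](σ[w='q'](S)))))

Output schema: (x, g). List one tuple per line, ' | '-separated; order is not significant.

Subexpression sizes:
  T → 4
  γ[x; MAX(c)→g](T) → 3
  σ[g<=6](γ[x; MAX(c)→g](T)) → 2
  S → 5
  ρ[x/w](S) → 5
  ρ[g/f](ρ[x/w](S)) → 5
  π[x,g](ρ[g/f](ρ[x/w](S))) → 5
  (σ[g<=6](γ[x; MAX(c)→g](T)) ∪ π[x,g](ρ[g/f](ρ[x/w](S)))) → 7
  S → 5
  σ[w='q'](S) → 1
  ρ[x/w](σ[w='q'](S)) → 1
  ρ[g/d](ρ[x/w](σ[w='q'](S))) → 1
  π[x,g](ρ[g/d](ρ[x/w](σ[w='q'](S)))) → 1
  ((σ[g<=6](γ[x; MAX(c)→g](T)) ∪ π[x,g](ρ[g/f](ρ[x/w](S)))) − π[x,g](ρ[g/d](ρ[x/w](σ[w='q'](S))))) → 7

== RESULT ==
x | g
p | 5
p | 7
q | 3
r | 5
s | 4
s | 8
t | 3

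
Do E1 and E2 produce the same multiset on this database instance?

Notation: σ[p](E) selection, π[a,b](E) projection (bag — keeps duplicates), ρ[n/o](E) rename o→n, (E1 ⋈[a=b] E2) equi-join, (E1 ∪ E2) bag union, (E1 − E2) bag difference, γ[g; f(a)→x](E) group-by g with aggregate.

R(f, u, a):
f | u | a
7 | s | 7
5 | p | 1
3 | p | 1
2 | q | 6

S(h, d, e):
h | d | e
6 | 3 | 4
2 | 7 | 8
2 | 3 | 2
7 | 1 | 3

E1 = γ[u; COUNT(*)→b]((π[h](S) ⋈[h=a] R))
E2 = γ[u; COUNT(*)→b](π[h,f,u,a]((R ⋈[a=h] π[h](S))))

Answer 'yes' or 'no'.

E1 subexpression sizes:
  S → 4
  π[h](S) → 4
  R → 4
  (π[h](S) ⋈[h=a] R) → 2
  γ[u; COUNT(*)→b]((π[h](S) ⋈[h=a] R)) → 2
E2 subexpression sizes:
  R → 4
  S → 4
  π[h](S) → 4
  (R ⋈[a=h] π[h](S)) → 2
  π[h,f,u,a]((R ⋈[a=h] π[h](S))) → 2
  γ[u; COUNT(*)→b](π[h,f,u,a]((R ⋈[a=h] π[h](S)))) → 2

E1 and E2 produce the same multiset:
u | b
q | 1
s | 1

yes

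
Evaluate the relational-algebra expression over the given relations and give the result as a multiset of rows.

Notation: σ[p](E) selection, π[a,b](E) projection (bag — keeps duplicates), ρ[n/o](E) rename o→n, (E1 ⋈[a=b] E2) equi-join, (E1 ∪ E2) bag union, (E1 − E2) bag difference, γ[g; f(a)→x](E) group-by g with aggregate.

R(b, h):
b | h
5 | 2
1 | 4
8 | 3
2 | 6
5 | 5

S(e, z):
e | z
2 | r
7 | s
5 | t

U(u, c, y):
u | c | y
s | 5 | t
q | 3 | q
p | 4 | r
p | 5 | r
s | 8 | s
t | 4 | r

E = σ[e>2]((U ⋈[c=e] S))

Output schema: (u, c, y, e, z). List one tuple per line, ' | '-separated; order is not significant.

Row counts bottom-up:
  U → 6
  S → 3
  (U ⋈[c=e] S) → 2
  σ[e>2]((U ⋈[c=e] S)) → 2

== RESULT ==
u | c | y | e | z
p | 5 | r | 5 | t
s | 5 | t | 5 | t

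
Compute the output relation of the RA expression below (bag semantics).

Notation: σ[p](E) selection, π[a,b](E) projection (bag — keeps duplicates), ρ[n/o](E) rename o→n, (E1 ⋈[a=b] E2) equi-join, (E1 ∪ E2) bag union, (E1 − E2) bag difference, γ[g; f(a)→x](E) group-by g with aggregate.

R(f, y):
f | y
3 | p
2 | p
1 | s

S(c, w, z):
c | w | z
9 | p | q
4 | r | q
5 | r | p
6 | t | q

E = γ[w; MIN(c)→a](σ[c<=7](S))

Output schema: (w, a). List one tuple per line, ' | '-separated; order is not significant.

Subexpression sizes:
  S → 4
  σ[c<=7](S) → 3
  γ[w; MIN(c)→a](σ[c<=7](S)) → 2

== RESULT ==
w | a
r | 4
t | 6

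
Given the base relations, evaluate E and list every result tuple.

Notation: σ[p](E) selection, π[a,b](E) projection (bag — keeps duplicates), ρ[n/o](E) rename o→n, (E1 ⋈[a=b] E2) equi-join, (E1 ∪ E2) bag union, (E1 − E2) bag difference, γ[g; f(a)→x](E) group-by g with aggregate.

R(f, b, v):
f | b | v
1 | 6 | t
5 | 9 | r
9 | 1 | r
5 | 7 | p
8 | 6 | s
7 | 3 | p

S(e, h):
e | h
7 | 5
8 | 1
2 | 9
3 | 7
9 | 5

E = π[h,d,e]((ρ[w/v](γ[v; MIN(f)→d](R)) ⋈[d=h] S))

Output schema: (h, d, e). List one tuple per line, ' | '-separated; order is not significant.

Per-node cardinality:
  R → 6
  γ[v; MIN(f)→d](R) → 4
  ρ[w/v](γ[v; MIN(f)→d](R)) → 4
  S → 5
  (ρ[w/v](γ[v; MIN(f)→d](R)) ⋈[d=h] S) → 5
  π[h,d,e]((ρ[w/v](γ[v; MIN(f)→d](R)) ⋈[d=h] S)) → 5

== RESULT ==
h | d | e
1 | 1 | 8
5 | 5 | 7
5 | 5 | 7
5 | 5 | 9
5 | 5 | 9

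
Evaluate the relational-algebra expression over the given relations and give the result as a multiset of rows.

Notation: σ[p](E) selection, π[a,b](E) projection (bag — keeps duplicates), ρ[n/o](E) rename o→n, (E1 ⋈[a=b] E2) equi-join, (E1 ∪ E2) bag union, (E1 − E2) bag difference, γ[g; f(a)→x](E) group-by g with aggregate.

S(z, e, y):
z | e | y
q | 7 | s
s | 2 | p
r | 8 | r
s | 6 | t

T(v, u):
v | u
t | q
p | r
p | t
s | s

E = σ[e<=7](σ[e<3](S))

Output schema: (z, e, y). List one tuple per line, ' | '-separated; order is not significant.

Subexpression sizes:
  S → 4
  σ[e<3](S) → 1
  σ[e<=7](σ[e<3](S)) → 1

== RESULT ==
z | e | y
s | 2 | p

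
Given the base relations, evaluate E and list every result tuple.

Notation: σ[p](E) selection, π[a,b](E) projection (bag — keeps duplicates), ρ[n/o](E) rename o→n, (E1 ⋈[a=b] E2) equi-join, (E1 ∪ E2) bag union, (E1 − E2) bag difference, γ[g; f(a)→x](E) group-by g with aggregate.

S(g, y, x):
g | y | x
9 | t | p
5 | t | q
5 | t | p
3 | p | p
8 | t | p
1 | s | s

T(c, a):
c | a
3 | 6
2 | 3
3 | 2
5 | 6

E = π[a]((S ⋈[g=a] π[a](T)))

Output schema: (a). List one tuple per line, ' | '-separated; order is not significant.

Subexpression sizes:
  S → 6
  T → 4
  π[a](T) → 4
  (S ⋈[g=a] π[a](T)) → 1
  π[a]((S ⋈[g=a] π[a](T))) → 1

== RESULT ==
a
3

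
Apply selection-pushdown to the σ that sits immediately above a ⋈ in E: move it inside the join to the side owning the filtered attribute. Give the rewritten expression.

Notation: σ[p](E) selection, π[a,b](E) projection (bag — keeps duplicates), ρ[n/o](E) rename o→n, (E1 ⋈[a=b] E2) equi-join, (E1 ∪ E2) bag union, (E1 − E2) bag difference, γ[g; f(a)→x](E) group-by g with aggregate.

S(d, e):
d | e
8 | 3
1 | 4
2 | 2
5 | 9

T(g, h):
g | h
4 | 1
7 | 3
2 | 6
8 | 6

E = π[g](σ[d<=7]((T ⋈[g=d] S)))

σ filters on d, owned by the right side.
E' = π[g]((T ⋈[g=d] σ[d<=7](S)))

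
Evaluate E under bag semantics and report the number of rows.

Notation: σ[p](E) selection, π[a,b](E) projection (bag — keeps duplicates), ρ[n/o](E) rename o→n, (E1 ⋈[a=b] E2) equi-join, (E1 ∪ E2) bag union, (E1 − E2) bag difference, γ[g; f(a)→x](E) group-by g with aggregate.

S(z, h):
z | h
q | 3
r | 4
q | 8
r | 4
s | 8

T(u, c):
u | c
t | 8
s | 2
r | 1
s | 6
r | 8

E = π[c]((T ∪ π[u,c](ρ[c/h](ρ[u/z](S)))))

Stepwise |·|:
  T → 5
  S → 5
  ρ[u/z](S) → 5
  ρ[c/h](ρ[u/z](S)) → 5
  π[u,c](ρ[c/h](ρ[u/z](S))) → 5
  (T ∪ π[u,c](ρ[c/h](ρ[u/z](S)))) → 10
  π[c]((T ∪ π[u,c](ρ[c/h](ρ[u/z](S))))) → 10

|E| = 10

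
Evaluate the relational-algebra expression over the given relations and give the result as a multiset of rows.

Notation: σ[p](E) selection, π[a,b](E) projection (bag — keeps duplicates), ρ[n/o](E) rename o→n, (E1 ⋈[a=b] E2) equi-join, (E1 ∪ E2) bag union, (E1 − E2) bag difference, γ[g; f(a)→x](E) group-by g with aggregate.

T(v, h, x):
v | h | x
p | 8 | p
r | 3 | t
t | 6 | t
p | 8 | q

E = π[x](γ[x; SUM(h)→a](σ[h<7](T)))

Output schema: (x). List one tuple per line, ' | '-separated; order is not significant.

Per-node cardinality:
  T → 4
  σ[h<7](T) → 2
  γ[x; SUM(h)→a](σ[h<7](T)) → 1
  π[x](γ[x; SUM(h)→a](σ[h<7](T))) → 1

== RESULT ==
x
t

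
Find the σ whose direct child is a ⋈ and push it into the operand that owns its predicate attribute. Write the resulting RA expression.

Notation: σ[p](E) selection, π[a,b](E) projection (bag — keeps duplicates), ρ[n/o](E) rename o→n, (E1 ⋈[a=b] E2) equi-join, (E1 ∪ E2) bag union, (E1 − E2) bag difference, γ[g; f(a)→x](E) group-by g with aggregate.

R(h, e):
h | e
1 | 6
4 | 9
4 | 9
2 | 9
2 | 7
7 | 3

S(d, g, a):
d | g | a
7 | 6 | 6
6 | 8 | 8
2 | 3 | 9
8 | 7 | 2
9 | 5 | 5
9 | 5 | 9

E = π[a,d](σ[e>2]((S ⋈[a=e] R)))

σ filters on e, owned by the right side.
E' = π[a,d]((S ⋈[a=e] σ[e>2](R)))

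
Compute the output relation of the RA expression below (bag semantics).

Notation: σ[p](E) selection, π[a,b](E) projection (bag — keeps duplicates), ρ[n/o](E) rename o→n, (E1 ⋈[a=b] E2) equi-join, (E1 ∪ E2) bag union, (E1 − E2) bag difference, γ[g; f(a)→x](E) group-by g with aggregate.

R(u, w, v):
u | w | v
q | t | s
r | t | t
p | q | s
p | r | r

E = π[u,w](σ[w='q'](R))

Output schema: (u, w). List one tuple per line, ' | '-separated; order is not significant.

Subexpression sizes:
  R → 4
  σ[w='q'](R) → 1
  π[u,w](σ[w='q'](R)) → 1

== RESULT ==
u | w
p | q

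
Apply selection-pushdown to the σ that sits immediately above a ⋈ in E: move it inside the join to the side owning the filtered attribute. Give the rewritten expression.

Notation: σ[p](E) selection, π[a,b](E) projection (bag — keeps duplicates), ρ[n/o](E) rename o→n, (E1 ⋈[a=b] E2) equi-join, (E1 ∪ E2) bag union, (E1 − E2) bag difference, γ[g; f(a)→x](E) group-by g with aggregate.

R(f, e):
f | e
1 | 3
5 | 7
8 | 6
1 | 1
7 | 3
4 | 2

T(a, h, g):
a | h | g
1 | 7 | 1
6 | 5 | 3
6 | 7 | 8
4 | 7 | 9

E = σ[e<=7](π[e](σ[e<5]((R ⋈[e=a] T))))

σ filters on e, owned by the left side.
E' = σ[e<=7](π[e]((σ[e<5](R) ⋈[e=a] T)))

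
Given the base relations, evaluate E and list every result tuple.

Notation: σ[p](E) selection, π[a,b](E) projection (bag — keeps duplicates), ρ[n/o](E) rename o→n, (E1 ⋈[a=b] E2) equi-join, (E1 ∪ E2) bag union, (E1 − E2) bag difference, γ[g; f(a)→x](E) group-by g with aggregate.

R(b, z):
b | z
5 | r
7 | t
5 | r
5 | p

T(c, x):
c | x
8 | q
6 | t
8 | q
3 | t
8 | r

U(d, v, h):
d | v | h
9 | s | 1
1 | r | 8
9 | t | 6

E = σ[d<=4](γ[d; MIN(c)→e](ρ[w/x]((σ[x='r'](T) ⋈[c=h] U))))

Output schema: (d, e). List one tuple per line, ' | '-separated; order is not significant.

Row counts bottom-up:
  T → 5
  σ[x='r'](T) → 1
  U → 3
  (σ[x='r'](T) ⋈[c=h] U) → 1
  ρ[w/x]((σ[x='r'](T) ⋈[c=h] U)) → 1
  γ[d; MIN(c)→e](ρ[w/x]((σ[x='r'](T) ⋈[c=h] U))) → 1
  σ[d<=4](γ[d; MIN(c)→e](ρ[w/x]((σ[x='r'](T) ⋈[c=h] U)))) → 1

== RESULT ==
d | e
1 | 8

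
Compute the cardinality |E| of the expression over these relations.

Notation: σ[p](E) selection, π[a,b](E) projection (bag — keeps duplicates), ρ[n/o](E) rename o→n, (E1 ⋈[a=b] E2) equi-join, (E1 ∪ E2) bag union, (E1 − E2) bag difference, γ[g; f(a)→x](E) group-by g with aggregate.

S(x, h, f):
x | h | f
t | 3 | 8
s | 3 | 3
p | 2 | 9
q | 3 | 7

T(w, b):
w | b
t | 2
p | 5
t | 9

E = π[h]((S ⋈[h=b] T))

Row counts bottom-up:
  S → 4
  T → 3
  (S ⋈[h=b] T) → 1
  π[h]((S ⋈[h=b] T)) → 1

|E| = 1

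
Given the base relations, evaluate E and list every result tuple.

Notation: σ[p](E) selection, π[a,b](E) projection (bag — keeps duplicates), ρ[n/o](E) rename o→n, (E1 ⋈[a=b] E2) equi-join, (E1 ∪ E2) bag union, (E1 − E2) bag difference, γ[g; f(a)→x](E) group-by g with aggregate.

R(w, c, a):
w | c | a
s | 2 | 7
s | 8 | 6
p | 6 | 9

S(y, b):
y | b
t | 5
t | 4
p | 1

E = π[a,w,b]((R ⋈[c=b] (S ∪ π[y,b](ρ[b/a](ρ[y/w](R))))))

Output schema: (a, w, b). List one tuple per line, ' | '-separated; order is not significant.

Stepwise |·|:
  R → 3
  S → 3
  R → 3
  ρ[y/w](R) → 3
  ρ[b/a](ρ[y/w](R)) → 3
  π[y,b](ρ[b/a](ρ[y/w](R))) → 3
  (S ∪ π[y,b](ρ[b/a](ρ[y/w](R)))) → 6
  (R ⋈[c=b] (S ∪ π[y,b](ρ[b/a](ρ[y/w](R))))) → 1
  π[a,w,b]((R ⋈[c=b] (S ∪ π[y,b](ρ[b/a](ρ[y/w](R)))))) → 1

== RESULT ==
a | w | b
9 | p | 6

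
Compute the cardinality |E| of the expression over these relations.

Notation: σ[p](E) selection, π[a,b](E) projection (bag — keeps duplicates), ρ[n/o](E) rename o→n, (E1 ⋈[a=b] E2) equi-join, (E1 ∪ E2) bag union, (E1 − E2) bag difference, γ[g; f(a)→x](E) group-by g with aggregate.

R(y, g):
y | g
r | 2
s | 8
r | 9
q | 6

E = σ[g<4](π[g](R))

Stepwise |·|:
  R → 4
  π[g](R) → 4
  σ[g<4](π[g](R)) → 1

|E| = 1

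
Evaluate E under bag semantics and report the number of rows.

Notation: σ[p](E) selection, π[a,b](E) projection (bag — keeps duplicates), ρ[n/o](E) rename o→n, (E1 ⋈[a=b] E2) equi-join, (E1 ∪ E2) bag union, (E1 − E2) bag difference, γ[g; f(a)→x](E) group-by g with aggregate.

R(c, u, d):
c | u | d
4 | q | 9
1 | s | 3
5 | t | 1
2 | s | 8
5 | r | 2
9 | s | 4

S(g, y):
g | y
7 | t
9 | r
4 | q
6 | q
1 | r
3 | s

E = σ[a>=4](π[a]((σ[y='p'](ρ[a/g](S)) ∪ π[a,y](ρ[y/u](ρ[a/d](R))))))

Per-node cardinality:
  S → 6
  ρ[a/g](S) → 6
  σ[y='p'](ρ[a/g](S)) → 0
  R → 6
  ρ[a/d](R) → 6
  ρ[y/u](ρ[a/d](R)) → 6
  π[a,y](ρ[y/u](ρ[a/d](R))) → 6
  (σ[y='p'](ρ[a/g](S)) ∪ π[a,y](ρ[y/u](ρ[a/d](R)))) → 6
  π[a]((σ[y='p'](ρ[a/g](S)) ∪ π[a,y](ρ[y/u](ρ[a/d](R))))) → 6
  σ[a>=4](π[a]((σ[y='p'](ρ[a/g](S)) ∪ π[a,y](ρ[y/u](ρ[a/d](R)))))) → 3

|E| = 3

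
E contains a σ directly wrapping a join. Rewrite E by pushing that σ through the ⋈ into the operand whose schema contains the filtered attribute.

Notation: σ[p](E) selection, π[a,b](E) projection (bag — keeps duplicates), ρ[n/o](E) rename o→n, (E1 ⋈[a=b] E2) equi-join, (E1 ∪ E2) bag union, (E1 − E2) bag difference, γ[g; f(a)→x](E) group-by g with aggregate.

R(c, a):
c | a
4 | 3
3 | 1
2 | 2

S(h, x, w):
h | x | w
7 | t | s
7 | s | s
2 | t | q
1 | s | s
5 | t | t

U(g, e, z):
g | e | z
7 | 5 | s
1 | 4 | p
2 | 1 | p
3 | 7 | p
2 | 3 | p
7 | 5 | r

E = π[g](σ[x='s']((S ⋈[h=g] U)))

σ filters on x, owned by the left side.
E' = π[g]((σ[x='s'](S) ⋈[h=g] U))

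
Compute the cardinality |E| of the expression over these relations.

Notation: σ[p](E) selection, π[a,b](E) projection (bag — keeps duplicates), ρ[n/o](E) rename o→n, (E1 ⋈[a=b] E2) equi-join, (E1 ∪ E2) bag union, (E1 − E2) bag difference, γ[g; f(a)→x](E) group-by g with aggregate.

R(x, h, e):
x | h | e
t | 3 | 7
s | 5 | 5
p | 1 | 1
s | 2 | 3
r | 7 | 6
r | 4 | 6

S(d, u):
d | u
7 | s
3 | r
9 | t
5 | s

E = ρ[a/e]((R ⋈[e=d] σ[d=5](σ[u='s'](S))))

Subexpression sizes:
  R → 6
  S → 4
  σ[u='s'](S) → 2
  σ[d=5](σ[u='s'](S)) → 1
  (R ⋈[e=d] σ[d=5](σ[u='s'](S))) → 1
  ρ[a/e]((R ⋈[e=d] σ[d=5](σ[u='s'](S)))) → 1

|E| = 1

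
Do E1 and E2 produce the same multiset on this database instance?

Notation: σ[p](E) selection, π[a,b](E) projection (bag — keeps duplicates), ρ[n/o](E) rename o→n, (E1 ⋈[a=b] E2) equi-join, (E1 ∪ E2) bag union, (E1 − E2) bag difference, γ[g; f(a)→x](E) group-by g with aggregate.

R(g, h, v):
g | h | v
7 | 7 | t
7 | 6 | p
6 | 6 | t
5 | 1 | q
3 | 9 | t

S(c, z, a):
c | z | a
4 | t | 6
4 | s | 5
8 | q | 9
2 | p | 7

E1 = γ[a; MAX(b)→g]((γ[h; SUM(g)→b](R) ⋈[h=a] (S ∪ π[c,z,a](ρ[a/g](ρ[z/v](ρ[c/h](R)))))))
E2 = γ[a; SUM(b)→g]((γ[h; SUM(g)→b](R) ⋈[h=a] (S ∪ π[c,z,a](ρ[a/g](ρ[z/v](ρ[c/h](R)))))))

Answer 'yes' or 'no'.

E1 subexpression sizes:
  R → 5
  γ[h; SUM(g)→b](R) → 4
  S → 4
  R → 5
  ρ[c/h](R) → 5
  ρ[z/v](ρ[c/h](R)) → 5
  ρ[a/g](ρ[z/v](ρ[c/h](R))) → 5
  π[c,z,a](ρ[a/g](ρ[z/v](ρ[c/h](R)))) → 5
  (S ∪ π[c,z,a](ρ[a/g](ρ[z/v](ρ[c/h](R))))) → 9
  (γ[h; SUM(g)→b](R) ⋈[h=a] (S ∪ π[c,z,a](ρ[a/g](ρ[z/v](ρ[c/h](R)))))) → 6
  γ[a; MAX(b)→g]((γ[h; SUM(g)→b](R) ⋈[h=a] (S ∪ π[c,z,a](ρ[a/g](ρ[z/v](ρ[c/h](R))))))) → 3
E2 subexpression sizes:
  R → 5
  γ[h; SUM(g)→b](R) → 4
  S → 4
  R → 5
  ρ[c/h](R) → 5
  ρ[z/v](ρ[c/h](R)) → 5
  ρ[a/g](ρ[z/v](ρ[c/h](R))) → 5
  π[c,z,a](ρ[a/g](ρ[z/v](ρ[c/h](R)))) → 5
  (S ∪ π[c,z,a](ρ[a/g](ρ[z/v](ρ[c/h](R))))) → 9
  (γ[h; SUM(g)→b](R) ⋈[h=a] (S ∪ π[c,z,a](ρ[a/g](ρ[z/v](ρ[c/h](R)))))) → 6
  γ[a; SUM(b)→g]((γ[h; SUM(g)→b](R) ⋈[h=a] (S ∪ π[c,z,a](ρ[a/g](ρ[z/v](ρ[c/h](R))))))) → 3

E1 result:
a | g
6 | 13
7 | 7
9 | 3
E2 result:
a | g
6 | 26
7 | 21
9 | 3
Witness: (6, 13) appears 1× in E1 but 0× in E2.

no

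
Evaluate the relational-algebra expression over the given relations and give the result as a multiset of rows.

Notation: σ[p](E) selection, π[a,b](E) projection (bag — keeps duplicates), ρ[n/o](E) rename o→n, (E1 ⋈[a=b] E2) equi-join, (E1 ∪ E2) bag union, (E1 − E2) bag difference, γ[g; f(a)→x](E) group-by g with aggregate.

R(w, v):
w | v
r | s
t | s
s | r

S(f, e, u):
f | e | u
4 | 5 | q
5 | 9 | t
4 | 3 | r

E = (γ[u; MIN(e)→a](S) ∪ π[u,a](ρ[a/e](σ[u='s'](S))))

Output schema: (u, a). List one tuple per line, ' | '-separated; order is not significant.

Per-node cardinality:
  S → 3
  γ[u; MIN(e)→a](S) → 3
  S → 3
  σ[u='s'](S) → 0
  ρ[a/e](σ[u='s'](S)) → 0
  π[u,a](ρ[a/e](σ[u='s'](S))) → 0
  (γ[u; MIN(e)→a](S) ∪ π[u,a](ρ[a/e](σ[u='s'](S)))) → 3

== RESULT ==
u | a
q | 5
r | 3
t | 9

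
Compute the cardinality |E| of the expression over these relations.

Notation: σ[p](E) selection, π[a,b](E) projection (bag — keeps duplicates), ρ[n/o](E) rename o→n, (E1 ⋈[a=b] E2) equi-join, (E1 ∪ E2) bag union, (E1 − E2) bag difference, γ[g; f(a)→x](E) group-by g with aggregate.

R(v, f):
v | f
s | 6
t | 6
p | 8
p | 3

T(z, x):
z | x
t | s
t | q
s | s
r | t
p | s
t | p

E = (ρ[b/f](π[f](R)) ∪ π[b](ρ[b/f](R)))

Per-node cardinality:
  R → 4
  π[f](R) → 4
  ρ[b/f](π[f](R)) → 4
  R → 4
  ρ[b/f](R) → 4
  π[b](ρ[b/f](R)) → 4
  (ρ[b/f](π[f](R)) ∪ π[b](ρ[b/f](R))) → 8

|E| = 8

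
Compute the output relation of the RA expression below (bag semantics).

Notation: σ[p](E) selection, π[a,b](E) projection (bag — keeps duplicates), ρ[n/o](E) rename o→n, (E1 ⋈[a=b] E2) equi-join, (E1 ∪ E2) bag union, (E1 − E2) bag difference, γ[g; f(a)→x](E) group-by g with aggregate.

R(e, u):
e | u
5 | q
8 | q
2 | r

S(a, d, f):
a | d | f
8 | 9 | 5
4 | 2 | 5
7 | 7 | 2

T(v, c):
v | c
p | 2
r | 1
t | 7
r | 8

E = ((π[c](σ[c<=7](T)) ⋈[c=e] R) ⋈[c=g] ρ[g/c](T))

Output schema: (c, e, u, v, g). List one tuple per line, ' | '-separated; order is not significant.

Per-node cardinality:
  T → 4
  σ[c<=7](T) → 3
  π[c](σ[c<=7](T)) → 3
  R → 3
  (π[c](σ[c<=7](T)) ⋈[c=e] R) → 1
  T → 4
  ρ[g/c](T) → 4
  ((π[c](σ[c<=7](T)) ⋈[c=e] R) ⋈[c=g] ρ[g/c](T)) → 1

== RESULT ==
c | e | u | v | g
2 | 2 | r | p | 2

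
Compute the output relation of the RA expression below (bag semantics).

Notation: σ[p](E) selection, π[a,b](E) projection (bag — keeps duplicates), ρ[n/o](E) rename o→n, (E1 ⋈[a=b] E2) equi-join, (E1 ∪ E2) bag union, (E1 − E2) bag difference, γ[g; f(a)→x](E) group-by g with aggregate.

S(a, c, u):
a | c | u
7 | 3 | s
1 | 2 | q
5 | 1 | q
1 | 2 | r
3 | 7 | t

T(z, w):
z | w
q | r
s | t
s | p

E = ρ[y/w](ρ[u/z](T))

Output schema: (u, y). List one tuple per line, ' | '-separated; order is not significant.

Row counts bottom-up:
  T → 3
  ρ[u/z](T) → 3
  ρ[y/w](ρ[u/z](T)) → 3

== RESULT ==
u | y
q | r
s | p
s | t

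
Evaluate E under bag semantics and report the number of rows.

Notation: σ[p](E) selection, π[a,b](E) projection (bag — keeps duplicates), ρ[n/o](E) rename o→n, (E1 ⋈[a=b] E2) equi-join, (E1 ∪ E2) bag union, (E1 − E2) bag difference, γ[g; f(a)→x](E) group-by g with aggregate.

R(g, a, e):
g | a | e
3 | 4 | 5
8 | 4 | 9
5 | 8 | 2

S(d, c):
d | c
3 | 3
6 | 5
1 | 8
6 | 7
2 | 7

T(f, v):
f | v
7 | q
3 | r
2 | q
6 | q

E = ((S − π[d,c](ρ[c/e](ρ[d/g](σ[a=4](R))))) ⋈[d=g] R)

Subexpression sizes:
  S → 5
  R → 3
  σ[a=4](R) → 2
  ρ[d/g](σ[a=4](R)) → 2
  ρ[c/e](ρ[d/g](σ[a=4](R))) → 2
  π[d,c](ρ[c/e](ρ[d/g](σ[a=4](R)))) → 2
  (S − π[d,c](ρ[c/e](ρ[d/g](σ[a=4](R))))) → 5
  R → 3
  ((S − π[d,c](ρ[c/e](ρ[d/g](σ[a=4](R))))) ⋈[d=g] R) → 1

|E| = 1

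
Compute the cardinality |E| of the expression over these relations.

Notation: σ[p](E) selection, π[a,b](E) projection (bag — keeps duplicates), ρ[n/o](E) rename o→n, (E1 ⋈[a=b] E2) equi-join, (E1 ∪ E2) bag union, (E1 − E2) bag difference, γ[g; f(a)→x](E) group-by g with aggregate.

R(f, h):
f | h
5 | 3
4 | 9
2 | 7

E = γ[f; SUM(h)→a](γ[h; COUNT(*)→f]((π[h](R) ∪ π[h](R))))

Per-node cardinality:
  R → 3
  π[h](R) → 3
  R → 3
  π[h](R) → 3
  (π[h](R) ∪ π[h](R)) → 6
  γ[h; COUNT(*)→f]((π[h](R) ∪ π[h](R))) → 3
  γ[f; SUM(h)→a](γ[h; COUNT(*)→f]((π[h](R) ∪ π[h](R)))) → 1

|E| = 1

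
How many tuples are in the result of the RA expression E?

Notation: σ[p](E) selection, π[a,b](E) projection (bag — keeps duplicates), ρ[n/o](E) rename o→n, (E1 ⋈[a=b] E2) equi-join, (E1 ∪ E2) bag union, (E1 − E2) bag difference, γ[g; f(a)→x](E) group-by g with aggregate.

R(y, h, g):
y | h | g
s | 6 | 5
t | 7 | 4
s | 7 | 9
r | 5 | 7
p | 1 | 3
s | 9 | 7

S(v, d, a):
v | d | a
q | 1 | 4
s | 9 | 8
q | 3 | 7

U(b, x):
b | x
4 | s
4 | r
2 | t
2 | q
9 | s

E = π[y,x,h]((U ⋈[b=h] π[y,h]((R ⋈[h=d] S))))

Per-node cardinality:
  U → 5
  R → 6
  S → 3
  (R ⋈[h=d] S) → 2
  π[y,h]((R ⋈[h=d] S)) → 2
  (U ⋈[b=h] π[y,h]((R ⋈[h=d] S))) → 1
  π[y,x,h]((U ⋈[b=h] π[y,h]((R ⋈[h=d] S)))) → 1

|E| = 1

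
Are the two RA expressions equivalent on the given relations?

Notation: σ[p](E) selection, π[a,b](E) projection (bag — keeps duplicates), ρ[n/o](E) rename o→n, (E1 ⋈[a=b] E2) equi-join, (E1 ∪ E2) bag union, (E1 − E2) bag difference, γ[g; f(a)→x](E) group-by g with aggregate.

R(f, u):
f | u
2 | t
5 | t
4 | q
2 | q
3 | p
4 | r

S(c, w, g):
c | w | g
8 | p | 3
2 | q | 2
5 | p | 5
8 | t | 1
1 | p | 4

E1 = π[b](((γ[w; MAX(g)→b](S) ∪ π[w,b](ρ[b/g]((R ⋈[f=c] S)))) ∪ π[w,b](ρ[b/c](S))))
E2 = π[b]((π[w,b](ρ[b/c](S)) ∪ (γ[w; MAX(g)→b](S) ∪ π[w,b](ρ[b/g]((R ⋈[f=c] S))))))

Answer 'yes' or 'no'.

E1 row counts bottom-up:
  S → 5
  γ[w; MAX(g)→b](S) → 3
  R → 6
  S → 5
  (R ⋈[f=c] S) → 3
  ρ[b/g]((R ⋈[f=c] S)) → 3
  π[w,b](ρ[b/g]((R ⋈[f=c] S))) → 3
  (γ[w; MAX(g)→b](S) ∪ π[w,b](ρ[b/g]((R ⋈[f=c] S)))) → 6
  S → 5
  ρ[b/c](S) → 5
  π[w,b](ρ[b/c](S)) → 5
  ((γ[w; MAX(g)→b](S) ∪ π[w,b](ρ[b/g]((R ⋈[f=c] S)))) ∪ π[w,b](ρ[b/c](S))) → 11
  π[b](((γ[w; MAX(g)→b](S) ∪ π[w,b](ρ[b/g]((R ⋈[f=c] S)))) ∪ π[w,b](ρ[b/c](S)))) → 11
E2 row counts bottom-up:
  S → 5
  ρ[b/c](S) → 5
  π[w,b](ρ[b/c](S)) → 5
  S → 5
  γ[w; MAX(g)→b](S) → 3
  R → 6
  S → 5
  (R ⋈[f=c] S) → 3
  ρ[b/g]((R ⋈[f=c] S)) → 3
  π[w,b](ρ[b/g]((R ⋈[f=c] S))) → 3
  (γ[w; MAX(g)→b](S) ∪ π[w,b](ρ[b/g]((R ⋈[f=c] S)))) → 6
  (π[w,b](ρ[b/c](S)) ∪ (γ[w; MAX(g)→b](S) ∪ π[w,b](ρ[b/g]((R ⋈[f=c] S))))) → 11
  π[b]((π[w,b](ρ[b/c](S)) ∪ (γ[w; MAX(g)→b](S) ∪ π[w,b](ρ[b/g]((R ⋈[f=c] S)))))) → 11

E1 and E2 produce the same multiset:
b
1
1
2
2
2
2
5
5
5
8
8

yes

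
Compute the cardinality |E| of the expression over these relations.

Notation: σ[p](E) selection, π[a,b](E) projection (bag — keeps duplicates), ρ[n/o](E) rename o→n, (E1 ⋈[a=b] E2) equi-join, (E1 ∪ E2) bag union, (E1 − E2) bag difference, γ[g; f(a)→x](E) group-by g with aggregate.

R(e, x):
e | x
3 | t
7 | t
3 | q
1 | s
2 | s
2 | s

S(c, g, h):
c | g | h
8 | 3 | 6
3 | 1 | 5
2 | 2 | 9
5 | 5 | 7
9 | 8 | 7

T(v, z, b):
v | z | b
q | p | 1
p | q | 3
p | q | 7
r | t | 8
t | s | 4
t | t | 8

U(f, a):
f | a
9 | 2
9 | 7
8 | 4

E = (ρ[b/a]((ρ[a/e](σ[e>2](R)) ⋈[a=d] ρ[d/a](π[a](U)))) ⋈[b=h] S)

Stepwise |·|:
  R → 6
  σ[e>2](R) → 3
  ρ[a/e](σ[e>2](R)) → 3
  U → 3
  π[a](U) → 3
  ρ[d/a](π[a](U)) → 3
  (ρ[a/e](σ[e>2](R)) ⋈[a=d] ρ[d/a](π[a](U))) → 1
  ρ[b/a]((ρ[a/e](σ[e>2](R)) ⋈[a=d] ρ[d/a](π[a](U)))) → 1
  S → 5
  (ρ[b/a]((ρ[a/e](σ[e>2](R)) ⋈[a=d] ρ[d/a](π[a](U)))) ⋈[b=h] S) → 2

|E| = 2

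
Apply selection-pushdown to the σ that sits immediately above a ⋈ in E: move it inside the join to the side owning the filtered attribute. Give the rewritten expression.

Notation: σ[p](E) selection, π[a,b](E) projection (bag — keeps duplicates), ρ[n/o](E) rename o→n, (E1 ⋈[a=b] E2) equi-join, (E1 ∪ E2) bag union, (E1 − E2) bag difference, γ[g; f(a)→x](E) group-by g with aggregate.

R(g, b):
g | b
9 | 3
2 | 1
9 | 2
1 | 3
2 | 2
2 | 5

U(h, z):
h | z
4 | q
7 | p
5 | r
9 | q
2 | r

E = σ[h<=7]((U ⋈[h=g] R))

σ filters on h, owned by the left side.
E' = (σ[h<=7](U) ⋈[h=g] R)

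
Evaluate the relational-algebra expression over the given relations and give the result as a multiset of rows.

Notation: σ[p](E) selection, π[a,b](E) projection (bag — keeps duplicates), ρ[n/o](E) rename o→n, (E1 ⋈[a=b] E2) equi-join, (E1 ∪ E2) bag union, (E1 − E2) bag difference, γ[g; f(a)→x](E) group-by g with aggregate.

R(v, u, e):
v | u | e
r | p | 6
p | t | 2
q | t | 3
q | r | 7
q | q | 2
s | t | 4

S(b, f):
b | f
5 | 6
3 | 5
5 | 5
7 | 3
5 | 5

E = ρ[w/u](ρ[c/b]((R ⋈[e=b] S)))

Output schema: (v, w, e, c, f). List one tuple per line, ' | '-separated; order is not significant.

Subexpression sizes:
  R → 6
  S → 5
  (R ⋈[e=b] S) → 2
  ρ[c/b]((R ⋈[e=b] S)) → 2
  ρ[w/u](ρ[c/b]((R ⋈[e=b] S))) → 2

== RESULT ==
v | w | e | c | f
q | r | 7 | 7 | 3
q | t | 3 | 3 | 5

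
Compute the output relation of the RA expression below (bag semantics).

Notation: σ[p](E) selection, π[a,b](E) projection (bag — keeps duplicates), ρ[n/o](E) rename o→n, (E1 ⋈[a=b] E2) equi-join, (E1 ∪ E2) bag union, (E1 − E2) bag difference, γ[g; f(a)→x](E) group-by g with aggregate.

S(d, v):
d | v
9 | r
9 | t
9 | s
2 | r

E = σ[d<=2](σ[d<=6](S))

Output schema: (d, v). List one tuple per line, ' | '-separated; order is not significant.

Row counts bottom-up:
  S → 4
  σ[d<=6](S) → 1
  σ[d<=2](σ[d<=6](S)) → 1

== RESULT ==
d | v
2 | r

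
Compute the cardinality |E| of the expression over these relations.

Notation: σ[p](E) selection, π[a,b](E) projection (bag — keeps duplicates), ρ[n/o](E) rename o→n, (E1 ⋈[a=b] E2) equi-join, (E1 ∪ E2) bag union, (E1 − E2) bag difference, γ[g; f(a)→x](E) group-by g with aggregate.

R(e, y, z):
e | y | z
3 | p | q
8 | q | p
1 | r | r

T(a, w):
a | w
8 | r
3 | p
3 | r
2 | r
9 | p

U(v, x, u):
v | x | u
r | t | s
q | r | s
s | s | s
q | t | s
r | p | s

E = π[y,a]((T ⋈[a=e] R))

Row counts bottom-up:
  T → 5
  R → 3
  (T ⋈[a=e] R) → 3
  π[y,a]((T ⋈[a=e] R)) → 3

|E| = 3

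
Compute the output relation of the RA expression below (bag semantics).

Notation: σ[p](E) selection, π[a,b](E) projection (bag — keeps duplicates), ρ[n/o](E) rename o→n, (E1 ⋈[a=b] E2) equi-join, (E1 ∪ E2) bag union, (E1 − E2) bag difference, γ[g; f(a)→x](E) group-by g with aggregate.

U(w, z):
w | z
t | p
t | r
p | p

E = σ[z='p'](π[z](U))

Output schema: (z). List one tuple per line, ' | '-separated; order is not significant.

Per-node cardinality:
  U → 3
  π[z](U) → 3
  σ[z='p'](π[z](U)) → 2

== RESULT ==
z
p
p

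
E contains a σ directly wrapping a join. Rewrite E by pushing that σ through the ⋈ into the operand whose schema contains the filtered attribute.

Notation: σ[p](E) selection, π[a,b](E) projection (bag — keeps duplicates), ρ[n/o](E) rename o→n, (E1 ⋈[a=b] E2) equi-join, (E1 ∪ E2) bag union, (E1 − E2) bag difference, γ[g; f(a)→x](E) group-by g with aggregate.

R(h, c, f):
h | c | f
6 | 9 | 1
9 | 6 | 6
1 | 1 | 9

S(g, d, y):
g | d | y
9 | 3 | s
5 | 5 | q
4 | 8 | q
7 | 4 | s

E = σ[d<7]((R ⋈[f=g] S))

σ filters on d, owned by the right side.
E' = (R ⋈[f=g] σ[d<7](S))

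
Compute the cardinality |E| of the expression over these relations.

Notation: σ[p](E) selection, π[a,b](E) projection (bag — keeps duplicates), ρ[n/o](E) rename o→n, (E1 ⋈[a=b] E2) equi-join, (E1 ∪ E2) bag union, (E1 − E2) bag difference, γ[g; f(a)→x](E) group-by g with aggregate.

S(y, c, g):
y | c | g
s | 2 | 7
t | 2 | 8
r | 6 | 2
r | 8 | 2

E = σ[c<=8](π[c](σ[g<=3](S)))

Stepwise |·|:
  S → 4
  σ[g<=3](S) → 2
  π[c](σ[g<=3](S)) → 2
  σ[c<=8](π[c](σ[g<=3](S))) → 2

|E| = 2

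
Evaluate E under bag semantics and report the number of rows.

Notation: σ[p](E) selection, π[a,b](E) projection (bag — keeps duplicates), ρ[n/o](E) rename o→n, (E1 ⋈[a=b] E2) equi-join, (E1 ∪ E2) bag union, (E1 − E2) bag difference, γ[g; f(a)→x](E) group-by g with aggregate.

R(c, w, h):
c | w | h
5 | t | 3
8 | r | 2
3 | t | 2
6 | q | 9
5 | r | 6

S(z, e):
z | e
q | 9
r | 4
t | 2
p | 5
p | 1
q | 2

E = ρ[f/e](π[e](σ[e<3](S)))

Row counts bottom-up:
  S → 6
  σ[e<3](S) → 3
  π[e](σ[e<3](S)) → 3
  ρ[f/e](π[e](σ[e<3](S))) → 3

|E| = 3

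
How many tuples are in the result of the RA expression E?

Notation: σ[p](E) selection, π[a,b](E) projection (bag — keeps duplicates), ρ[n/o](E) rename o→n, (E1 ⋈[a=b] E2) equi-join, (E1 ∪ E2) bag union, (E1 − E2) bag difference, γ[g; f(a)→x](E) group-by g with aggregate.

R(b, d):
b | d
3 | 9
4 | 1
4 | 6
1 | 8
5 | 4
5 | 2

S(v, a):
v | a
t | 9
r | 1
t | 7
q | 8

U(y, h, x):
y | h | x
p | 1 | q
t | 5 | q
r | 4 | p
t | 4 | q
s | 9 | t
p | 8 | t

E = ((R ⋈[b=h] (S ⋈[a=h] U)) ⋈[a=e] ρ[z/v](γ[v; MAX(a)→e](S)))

Subexpression sizes:
  R → 6
  S → 4
  U → 6
  (S ⋈[a=h] U) → 3
  (R ⋈[b=h] (S ⋈[a=h] U)) → 1
  S → 4
  γ[v; MAX(a)→e](S) → 3
  ρ[z/v](γ[v; MAX(a)→e](S)) → 3
  ((R ⋈[b=h] (S ⋈[a=h] U)) ⋈[a=e] ρ[z/v](γ[v; MAX(a)→e](S))) → 1

|E| = 1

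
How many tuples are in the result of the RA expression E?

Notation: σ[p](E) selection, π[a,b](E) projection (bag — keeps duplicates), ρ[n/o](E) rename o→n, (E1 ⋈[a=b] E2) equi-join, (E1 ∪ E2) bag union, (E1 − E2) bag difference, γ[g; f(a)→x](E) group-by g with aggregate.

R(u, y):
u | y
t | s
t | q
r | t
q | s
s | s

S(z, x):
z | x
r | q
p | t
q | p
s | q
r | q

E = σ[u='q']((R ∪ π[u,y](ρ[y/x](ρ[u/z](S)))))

Subexpression sizes:
  R → 5
  S → 5
  ρ[u/z](S) → 5
  ρ[y/x](ρ[u/z](S)) → 5
  π[u,y](ρ[y/x](ρ[u/z](S))) → 5
  (R ∪ π[u,y](ρ[y/x](ρ[u/z](S)))) → 10
  σ[u='q']((R ∪ π[u,y](ρ[y/x](ρ[u/z](S))))) → 2

|E| = 2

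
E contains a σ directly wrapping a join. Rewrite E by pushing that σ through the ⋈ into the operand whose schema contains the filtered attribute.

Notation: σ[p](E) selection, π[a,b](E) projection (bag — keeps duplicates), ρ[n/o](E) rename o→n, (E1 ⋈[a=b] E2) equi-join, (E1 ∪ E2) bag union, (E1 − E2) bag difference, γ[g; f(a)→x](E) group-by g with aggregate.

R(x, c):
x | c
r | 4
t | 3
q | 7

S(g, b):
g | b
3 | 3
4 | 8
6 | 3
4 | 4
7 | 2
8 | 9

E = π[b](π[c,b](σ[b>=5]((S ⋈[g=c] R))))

σ filters on b, owned by the left side.
E' = π[b](π[c,b]((σ[b>=5](S) ⋈[g=c] R)))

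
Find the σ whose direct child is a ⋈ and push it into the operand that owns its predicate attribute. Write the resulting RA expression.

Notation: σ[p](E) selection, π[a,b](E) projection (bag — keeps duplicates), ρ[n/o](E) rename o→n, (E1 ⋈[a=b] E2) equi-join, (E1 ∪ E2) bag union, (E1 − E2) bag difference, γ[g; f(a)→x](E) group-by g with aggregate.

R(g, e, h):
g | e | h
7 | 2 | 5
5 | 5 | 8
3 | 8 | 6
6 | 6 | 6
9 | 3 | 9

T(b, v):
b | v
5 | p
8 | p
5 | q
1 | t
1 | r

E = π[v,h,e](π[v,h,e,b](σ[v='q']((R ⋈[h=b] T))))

σ filters on v, owned by the right side.
E' = π[v,h,e](π[v,h,e,b]((R ⋈[h=b] σ[v='q'](T))))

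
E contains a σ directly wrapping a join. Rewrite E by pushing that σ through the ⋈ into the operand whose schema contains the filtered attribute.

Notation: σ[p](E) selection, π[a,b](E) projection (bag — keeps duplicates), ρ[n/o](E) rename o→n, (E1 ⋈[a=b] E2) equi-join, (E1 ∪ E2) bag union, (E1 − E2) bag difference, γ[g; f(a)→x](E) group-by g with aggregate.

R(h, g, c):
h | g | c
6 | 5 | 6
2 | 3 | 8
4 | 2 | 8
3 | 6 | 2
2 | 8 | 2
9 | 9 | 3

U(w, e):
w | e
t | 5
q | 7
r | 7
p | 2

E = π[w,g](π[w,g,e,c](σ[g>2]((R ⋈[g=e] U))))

σ filters on g, owned by the left side.
E' = π[w,g](π[w,g,e,c]((σ[g>2](R) ⋈[g=e] U)))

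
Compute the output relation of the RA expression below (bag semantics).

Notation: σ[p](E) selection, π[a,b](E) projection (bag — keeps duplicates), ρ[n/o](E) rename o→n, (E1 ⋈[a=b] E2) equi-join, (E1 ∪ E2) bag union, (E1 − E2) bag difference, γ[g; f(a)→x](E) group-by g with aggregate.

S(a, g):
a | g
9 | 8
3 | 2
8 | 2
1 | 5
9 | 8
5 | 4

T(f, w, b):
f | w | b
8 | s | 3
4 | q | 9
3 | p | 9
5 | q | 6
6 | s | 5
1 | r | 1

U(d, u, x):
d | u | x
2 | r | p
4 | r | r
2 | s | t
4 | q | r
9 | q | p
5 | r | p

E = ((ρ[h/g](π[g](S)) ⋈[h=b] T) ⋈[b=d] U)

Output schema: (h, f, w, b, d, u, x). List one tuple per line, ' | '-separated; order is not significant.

Stepwise |·|:
  S → 6
  π[g](S) → 6
  ρ[h/g](π[g](S)) → 6
  T → 6
  (ρ[h/g](π[g](S)) ⋈[h=b] T) → 1
  U → 6
  ((ρ[h/g](π[g](S)) ⋈[h=b] T) ⋈[b=d] U) → 1

== RESULT ==
h | f | w | b | d | u | x
5 | 6 | s | 5 | 5 | r | p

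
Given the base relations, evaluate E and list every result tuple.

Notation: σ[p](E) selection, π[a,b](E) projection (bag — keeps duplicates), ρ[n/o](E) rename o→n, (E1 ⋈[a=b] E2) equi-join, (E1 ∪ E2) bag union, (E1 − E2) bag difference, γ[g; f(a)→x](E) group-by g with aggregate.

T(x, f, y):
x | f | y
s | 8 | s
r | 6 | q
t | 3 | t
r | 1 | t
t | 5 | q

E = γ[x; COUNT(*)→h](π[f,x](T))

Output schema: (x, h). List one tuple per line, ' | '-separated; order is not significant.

Row counts bottom-up:
  T → 5
  π[f,x](T) → 5
  γ[x; COUNT(*)→h](π[f,x](T)) → 3

== RESULT ==
x | h
r | 2
s | 1
t | 2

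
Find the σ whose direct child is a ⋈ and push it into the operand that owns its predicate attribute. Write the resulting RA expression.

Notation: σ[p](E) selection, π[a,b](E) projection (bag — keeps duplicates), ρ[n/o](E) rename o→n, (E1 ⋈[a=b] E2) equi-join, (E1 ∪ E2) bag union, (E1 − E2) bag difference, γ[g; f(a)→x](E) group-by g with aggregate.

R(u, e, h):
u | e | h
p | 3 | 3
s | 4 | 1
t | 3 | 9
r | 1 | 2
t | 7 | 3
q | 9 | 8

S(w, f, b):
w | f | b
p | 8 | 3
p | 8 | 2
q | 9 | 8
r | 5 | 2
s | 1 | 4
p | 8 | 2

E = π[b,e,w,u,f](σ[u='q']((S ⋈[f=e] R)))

σ filters on u, owned by the right side.
E' = π[b,e,w,u,f]((S ⋈[f=e] σ[u='q'](R)))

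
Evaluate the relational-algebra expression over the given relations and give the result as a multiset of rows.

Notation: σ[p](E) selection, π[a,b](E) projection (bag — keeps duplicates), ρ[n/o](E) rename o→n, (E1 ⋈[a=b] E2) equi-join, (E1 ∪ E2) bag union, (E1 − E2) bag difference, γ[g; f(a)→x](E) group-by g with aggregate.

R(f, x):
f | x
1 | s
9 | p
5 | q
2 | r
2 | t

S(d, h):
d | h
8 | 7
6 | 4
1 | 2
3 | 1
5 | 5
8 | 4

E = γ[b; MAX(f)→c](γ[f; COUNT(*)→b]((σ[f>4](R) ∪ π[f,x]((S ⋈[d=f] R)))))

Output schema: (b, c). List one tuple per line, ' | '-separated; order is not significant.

Stepwise |·|:
  R → 5
  σ[f>4](R) → 2
  S → 6
  R → 5
  (S ⋈[d=f] R) → 2
  π[f,x]((S ⋈[d=f] R)) → 2
  (σ[f>4](R) ∪ π[f,x]((S ⋈[d=f] R))) → 4
  γ[f; COUNT(*)→b]((σ[f>4](R) ∪ π[f,x]((S ⋈[d=f] R)))) → 3
  γ[b; MAX(f)→c](γ[f; COUNT(*)→b]((σ[f>4](R) ∪ π[f,x]((S ⋈[d=f] R))))) → 2

== RESULT ==
b | c
1 | 9
2 | 5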